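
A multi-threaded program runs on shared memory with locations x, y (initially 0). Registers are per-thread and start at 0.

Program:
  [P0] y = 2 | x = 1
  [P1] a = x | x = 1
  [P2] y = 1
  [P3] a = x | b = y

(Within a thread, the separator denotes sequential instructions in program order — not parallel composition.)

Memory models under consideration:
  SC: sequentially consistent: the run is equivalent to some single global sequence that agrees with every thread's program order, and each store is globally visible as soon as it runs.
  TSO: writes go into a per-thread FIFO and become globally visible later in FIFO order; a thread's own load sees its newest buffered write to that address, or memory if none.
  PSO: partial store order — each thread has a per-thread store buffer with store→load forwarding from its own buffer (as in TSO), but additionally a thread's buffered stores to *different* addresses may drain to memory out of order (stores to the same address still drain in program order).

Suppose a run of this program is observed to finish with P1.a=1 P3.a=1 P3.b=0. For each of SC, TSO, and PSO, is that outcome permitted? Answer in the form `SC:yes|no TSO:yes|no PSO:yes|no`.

outcome vector order: (P1.a,P3.a,P3.b)
SC: 11 outcomes — {<0 0 0>; <0 0 1>; <0 0 2>; <0 1 0>; <0 1 1>; <0 1 2>; <1 0 0>; <1 0 1>; <1 0 2>; <1 1 1>; <1 1 2>}
TSO: 11 outcomes — {<0 0 0>; <0 0 1>; <0 0 2>; <0 1 0>; <0 1 1>; <0 1 2>; <1 0 0>; <1 0 1>; <1 0 2>; <1 1 1>; <1 1 2>}
PSO: 12 outcomes — {<0 0 0>; <0 0 1>; <0 0 2>; <0 1 0>; <0 1 1>; <0 1 2>; <1 0 0>; <1 0 1>; <1 0 2>; <1 1 0>; <1 1 1>; <1 1 2>}
target <1 1 0> ∈ {PSO}

SC:no TSO:no PSO:yes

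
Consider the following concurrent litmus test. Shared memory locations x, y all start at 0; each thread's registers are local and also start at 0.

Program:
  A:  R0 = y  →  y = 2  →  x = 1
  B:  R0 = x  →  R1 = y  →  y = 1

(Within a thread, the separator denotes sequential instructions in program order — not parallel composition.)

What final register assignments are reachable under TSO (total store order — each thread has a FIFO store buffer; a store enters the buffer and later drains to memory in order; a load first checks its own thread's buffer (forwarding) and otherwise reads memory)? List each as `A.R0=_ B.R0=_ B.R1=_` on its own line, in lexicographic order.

A.R0=0 B.R0=0 B.R1=0
A.R0=0 B.R0=0 B.R1=2
A.R0=0 B.R0=1 B.R1=2
A.R0=1 B.R0=0 B.R1=0

outcome vector order: (A.R0,B.R0,B.R1)
|TSO outcomes| = 4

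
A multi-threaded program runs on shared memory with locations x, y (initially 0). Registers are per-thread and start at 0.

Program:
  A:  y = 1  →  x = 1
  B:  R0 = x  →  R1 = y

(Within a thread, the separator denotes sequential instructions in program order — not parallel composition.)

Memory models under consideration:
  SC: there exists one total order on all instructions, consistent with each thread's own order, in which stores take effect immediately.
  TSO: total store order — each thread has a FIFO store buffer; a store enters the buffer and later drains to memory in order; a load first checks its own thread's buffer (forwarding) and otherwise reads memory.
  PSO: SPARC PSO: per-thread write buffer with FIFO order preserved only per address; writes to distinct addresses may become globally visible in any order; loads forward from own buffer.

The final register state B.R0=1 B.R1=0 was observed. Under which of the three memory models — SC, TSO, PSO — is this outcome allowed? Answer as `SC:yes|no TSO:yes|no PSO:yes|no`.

SC:no TSO:no PSO:yes

outcome vector order: (B.R0,B.R1)
[SC] allowed = {<0 0> <0 1> <1 1>}
[TSO] allowed = {<0 0> <0 1> <1 1>}
[PSO] allowed = {<0 0> <0 1> <1 0> <1 1>}
target <1 0> ∈ {PSO}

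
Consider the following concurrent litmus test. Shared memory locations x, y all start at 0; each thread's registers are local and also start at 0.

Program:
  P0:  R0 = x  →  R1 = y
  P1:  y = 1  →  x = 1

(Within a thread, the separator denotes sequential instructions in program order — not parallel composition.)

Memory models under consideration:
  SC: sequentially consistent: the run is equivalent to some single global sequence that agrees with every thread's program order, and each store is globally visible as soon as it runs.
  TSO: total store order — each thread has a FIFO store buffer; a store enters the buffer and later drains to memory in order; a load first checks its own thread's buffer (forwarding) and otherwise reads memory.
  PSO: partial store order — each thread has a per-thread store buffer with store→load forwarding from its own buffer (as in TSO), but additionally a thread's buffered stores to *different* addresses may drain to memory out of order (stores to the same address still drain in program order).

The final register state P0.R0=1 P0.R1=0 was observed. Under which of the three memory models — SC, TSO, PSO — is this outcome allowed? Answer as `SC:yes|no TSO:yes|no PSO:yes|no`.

outcome vector order: (P0.R0,P0.R1)
SC: 3 outcomes — {<0 0>, <0 1>, <1 1>}
TSO: 3 outcomes — {<0 0>, <0 1>, <1 1>}
PSO: 4 outcomes — {<0 0>, <0 1>, <1 0>, <1 1>}
target <1 0> ∈ {PSO}

SC:no TSO:no PSO:yes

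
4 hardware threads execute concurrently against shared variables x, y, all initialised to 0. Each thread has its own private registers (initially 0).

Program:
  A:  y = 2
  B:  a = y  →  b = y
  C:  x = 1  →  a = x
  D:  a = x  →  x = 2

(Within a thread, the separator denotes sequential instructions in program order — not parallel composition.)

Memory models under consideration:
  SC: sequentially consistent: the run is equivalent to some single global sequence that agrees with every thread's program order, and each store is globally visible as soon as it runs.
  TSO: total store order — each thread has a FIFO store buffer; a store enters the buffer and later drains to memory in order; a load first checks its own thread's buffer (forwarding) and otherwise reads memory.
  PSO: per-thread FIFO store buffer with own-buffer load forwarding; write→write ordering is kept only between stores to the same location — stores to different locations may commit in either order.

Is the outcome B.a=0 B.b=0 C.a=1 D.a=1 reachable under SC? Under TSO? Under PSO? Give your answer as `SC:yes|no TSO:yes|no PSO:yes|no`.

SC:yes TSO:yes PSO:yes

outcome vector order: (B.a,B.b,C.a,D.a)
SC: 12 outcomes — {<0 0 1 0>; <0 0 1 1>; <0 0 2 0>; <0 0 2 1>; <0 2 1 0>; <0 2 1 1>; <0 2 2 0>; <0 2 2 1>; <2 2 1 0>; <2 2 1 1>; <2 2 2 0>; <2 2 2 1>}
TSO: 12 outcomes — {<0 0 1 0>; <0 0 1 1>; <0 0 2 0>; <0 0 2 1>; <0 2 1 0>; <0 2 1 1>; <0 2 2 0>; <0 2 2 1>; <2 2 1 0>; <2 2 1 1>; <2 2 2 0>; <2 2 2 1>}
PSO: 12 outcomes — {<0 0 1 0>; <0 0 1 1>; <0 0 2 0>; <0 0 2 1>; <0 2 1 0>; <0 2 1 1>; <0 2 2 0>; <0 2 2 1>; <2 2 1 0>; <2 2 1 1>; <2 2 2 0>; <2 2 2 1>}
target <0 0 1 1> ∈ {SC,TSO,PSO}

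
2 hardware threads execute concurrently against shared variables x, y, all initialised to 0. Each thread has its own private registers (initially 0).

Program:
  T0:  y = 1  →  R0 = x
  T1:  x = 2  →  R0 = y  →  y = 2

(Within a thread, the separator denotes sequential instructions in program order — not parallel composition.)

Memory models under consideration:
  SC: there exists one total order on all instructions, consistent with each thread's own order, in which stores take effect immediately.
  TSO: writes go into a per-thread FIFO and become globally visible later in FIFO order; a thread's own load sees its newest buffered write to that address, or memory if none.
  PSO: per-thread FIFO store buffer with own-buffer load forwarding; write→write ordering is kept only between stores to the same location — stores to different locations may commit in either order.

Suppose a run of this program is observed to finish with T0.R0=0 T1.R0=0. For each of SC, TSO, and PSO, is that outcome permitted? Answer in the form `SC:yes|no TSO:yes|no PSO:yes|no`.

outcome vector order: (T0.R0,T1.R0)
SC: 3 outcomes — {(0,1), (2,0), (2,1)}
TSO: 4 outcomes — {(0,0), (0,1), (2,0), (2,1)}
PSO: 4 outcomes — {(0,0), (0,1), (2,0), (2,1)}
target (0,0) ∈ {TSO,PSO}

SC:no TSO:yes PSO:yes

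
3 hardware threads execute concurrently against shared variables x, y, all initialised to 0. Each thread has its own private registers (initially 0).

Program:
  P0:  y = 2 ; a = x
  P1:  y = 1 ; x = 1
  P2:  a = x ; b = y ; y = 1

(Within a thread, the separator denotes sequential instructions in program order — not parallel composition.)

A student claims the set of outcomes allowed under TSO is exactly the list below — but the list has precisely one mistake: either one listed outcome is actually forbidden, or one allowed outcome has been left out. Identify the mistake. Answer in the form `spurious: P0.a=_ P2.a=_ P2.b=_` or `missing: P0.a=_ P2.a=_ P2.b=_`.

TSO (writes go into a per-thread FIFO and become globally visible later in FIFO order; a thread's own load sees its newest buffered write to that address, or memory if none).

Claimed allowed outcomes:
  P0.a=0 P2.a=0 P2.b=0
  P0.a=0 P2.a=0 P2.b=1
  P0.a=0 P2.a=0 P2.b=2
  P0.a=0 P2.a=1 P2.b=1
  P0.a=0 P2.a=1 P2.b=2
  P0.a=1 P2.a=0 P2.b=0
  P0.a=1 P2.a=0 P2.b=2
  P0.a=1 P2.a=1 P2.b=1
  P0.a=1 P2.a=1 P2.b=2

outcome vector order: (P0.a,P2.a,P2.b)
[TSO] allowed = {000 001 002 011 012 100 101 102 111 112}
TSO∖claimed = {101}

missing: P0.a=1 P2.a=0 P2.b=1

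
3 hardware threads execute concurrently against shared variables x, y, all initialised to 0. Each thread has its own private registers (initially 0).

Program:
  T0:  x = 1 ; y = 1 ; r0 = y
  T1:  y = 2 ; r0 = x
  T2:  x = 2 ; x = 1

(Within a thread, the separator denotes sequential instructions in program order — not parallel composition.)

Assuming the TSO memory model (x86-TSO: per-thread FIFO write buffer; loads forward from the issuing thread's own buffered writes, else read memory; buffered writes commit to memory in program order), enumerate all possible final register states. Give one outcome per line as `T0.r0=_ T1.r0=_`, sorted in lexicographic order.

T0.r0=1 T1.r0=0
T0.r0=1 T1.r0=1
T0.r0=1 T1.r0=2
T0.r0=2 T1.r0=0
T0.r0=2 T1.r0=1
T0.r0=2 T1.r0=2

outcome vector order: (T0.r0,T1.r0)
|TSO outcomes| = 6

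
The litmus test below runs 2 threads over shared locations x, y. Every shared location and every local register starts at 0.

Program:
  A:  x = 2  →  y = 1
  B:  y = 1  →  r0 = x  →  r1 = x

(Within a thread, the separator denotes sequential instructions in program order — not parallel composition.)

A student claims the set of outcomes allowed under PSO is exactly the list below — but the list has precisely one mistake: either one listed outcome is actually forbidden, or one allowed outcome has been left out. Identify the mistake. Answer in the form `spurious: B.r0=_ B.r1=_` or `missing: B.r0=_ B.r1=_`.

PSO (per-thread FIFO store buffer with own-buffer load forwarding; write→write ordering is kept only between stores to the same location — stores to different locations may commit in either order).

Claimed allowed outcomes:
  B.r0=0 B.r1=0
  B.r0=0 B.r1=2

outcome vector order: (B.r0,B.r1)
PSO (3): 00; 02; 22
PSO∖claimed = {22}

missing: B.r0=2 B.r1=2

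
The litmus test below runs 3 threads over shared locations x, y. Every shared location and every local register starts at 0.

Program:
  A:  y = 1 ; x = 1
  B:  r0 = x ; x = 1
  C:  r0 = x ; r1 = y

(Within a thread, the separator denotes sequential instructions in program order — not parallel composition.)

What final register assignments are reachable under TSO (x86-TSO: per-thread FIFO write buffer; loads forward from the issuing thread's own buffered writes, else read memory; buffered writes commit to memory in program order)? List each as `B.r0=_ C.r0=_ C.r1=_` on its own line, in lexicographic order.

outcome vector order: (B.r0,C.r0,C.r1)
|TSO outcomes| = 7

B.r0=0 C.r0=0 C.r1=0
B.r0=0 C.r0=0 C.r1=1
B.r0=0 C.r0=1 C.r1=0
B.r0=0 C.r0=1 C.r1=1
B.r0=1 C.r0=0 C.r1=0
B.r0=1 C.r0=0 C.r1=1
B.r0=1 C.r0=1 C.r1=1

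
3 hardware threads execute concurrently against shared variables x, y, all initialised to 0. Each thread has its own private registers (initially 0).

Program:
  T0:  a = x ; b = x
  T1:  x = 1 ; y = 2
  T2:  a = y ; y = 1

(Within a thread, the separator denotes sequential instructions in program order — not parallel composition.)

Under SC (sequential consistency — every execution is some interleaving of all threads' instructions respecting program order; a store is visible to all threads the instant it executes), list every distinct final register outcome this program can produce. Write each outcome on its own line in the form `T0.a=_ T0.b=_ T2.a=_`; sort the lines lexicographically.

outcome vector order: (T0.a,T0.b,T2.a)
|SC outcomes| = 6

T0.a=0 T0.b=0 T2.a=0
T0.a=0 T0.b=0 T2.a=2
T0.a=0 T0.b=1 T2.a=0
T0.a=0 T0.b=1 T2.a=2
T0.a=1 T0.b=1 T2.a=0
T0.a=1 T0.b=1 T2.a=2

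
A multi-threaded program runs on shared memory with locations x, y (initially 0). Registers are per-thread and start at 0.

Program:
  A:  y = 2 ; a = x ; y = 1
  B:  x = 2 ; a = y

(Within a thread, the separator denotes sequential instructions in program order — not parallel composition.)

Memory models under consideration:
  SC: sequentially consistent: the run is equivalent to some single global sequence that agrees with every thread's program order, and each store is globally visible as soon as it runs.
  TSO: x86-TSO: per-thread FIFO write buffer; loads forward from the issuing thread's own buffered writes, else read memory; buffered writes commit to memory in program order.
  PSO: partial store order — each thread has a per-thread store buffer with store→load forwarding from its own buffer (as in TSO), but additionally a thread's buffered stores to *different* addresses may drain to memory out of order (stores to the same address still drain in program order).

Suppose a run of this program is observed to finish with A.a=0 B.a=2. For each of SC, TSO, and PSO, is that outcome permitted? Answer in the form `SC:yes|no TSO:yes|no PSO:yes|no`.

SC:yes TSO:yes PSO:yes

outcome vector order: (A.a,B.a)
SC: 5 outcomes — {<0 1>, <0 2>, <2 0>, <2 1>, <2 2>}
TSO: 6 outcomes — {<0 0>, <0 1>, <0 2>, <2 0>, <2 1>, <2 2>}
PSO: 6 outcomes — {<0 0>, <0 1>, <0 2>, <2 0>, <2 1>, <2 2>}
target <0 2> ∈ {SC,TSO,PSO}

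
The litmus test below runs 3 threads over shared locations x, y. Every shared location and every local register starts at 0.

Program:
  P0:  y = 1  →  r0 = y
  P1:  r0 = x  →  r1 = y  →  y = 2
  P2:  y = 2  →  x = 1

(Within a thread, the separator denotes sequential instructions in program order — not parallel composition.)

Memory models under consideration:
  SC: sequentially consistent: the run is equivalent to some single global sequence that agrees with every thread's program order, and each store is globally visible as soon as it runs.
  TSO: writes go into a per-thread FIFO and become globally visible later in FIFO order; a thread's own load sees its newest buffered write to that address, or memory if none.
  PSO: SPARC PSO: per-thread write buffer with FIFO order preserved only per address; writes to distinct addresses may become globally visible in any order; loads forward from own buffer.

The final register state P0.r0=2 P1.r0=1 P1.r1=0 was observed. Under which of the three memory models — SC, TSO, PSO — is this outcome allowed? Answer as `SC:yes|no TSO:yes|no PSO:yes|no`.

outcome vector order: (P0.r0,P1.r0,P1.r1)
under SC → 100 101 102 111 112 200 201 202 211 212
under TSO → 100 101 102 111 112 200 201 202 211 212
under PSO → 100 101 102 110 111 112 200 201 202 210 211 212
target 210 ∈ {PSO}

SC:no TSO:no PSO:yes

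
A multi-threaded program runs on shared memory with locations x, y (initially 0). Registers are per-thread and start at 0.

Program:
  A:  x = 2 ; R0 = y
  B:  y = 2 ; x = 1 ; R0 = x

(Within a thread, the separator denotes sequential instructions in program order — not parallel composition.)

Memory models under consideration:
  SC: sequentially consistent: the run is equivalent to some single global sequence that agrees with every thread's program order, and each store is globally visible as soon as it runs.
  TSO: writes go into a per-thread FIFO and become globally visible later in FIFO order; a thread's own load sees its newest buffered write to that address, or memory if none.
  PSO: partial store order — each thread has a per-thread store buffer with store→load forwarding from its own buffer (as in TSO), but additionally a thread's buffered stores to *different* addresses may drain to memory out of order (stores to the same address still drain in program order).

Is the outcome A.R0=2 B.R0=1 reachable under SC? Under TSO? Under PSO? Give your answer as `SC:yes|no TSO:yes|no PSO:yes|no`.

SC:yes TSO:yes PSO:yes

outcome vector order: (A.R0,B.R0)
under SC → 0/1 2/1 2/2
under TSO → 0/1 0/2 2/1 2/2
under PSO → 0/1 0/2 2/1 2/2
target 2/1 ∈ {SC,TSO,PSO}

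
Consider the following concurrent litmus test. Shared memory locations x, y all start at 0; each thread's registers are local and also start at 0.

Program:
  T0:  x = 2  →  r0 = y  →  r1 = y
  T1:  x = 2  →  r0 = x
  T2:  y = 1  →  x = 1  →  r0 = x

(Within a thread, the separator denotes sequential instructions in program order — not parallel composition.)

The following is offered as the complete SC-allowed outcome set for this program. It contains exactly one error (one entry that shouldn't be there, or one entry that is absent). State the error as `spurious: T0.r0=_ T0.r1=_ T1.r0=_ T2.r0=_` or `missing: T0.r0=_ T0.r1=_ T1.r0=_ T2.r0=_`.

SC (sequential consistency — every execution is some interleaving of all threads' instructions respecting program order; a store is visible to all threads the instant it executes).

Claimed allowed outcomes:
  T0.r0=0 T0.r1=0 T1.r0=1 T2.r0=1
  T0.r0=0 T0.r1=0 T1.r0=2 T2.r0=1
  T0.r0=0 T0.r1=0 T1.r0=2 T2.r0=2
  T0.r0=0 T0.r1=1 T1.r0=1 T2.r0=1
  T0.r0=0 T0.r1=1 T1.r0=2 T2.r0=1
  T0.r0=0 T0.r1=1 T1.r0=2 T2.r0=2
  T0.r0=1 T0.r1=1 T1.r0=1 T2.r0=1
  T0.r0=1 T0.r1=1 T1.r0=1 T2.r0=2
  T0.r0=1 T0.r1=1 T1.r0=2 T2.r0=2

missing: T0.r0=1 T0.r1=1 T1.r0=2 T2.r0=1

outcome vector order: (T0.r0,T0.r1,T1.r0,T2.r0)
under SC → (0,0,1,1), (0,0,2,1), (0,0,2,2), (0,1,1,1), (0,1,2,1), (0,1,2,2), (1,1,1,1), (1,1,1,2), (1,1,2,1), (1,1,2,2)
SC∖claimed = {(1,1,2,1)}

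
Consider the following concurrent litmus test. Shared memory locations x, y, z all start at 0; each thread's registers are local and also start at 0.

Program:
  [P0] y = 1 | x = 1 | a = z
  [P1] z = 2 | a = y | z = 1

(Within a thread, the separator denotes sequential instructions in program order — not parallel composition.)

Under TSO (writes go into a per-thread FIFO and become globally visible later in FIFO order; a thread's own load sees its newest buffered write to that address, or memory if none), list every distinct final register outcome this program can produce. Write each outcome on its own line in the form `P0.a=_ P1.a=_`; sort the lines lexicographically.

outcome vector order: (P0.a,P1.a)
|TSO outcomes| = 6

P0.a=0 P1.a=0
P0.a=0 P1.a=1
P0.a=1 P1.a=0
P0.a=1 P1.a=1
P0.a=2 P1.a=0
P0.a=2 P1.a=1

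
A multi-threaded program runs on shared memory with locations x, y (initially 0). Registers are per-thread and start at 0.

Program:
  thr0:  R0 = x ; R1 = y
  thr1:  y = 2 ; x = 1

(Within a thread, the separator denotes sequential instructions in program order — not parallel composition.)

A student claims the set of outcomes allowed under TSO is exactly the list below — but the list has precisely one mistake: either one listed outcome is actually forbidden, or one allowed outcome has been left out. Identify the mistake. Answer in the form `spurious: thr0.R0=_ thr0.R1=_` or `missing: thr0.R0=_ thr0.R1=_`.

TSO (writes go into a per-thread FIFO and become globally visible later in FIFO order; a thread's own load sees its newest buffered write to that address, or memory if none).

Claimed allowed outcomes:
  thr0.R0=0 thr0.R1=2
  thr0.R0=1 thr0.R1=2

missing: thr0.R0=0 thr0.R1=0

outcome vector order: (thr0.R0,thr0.R1)
under TSO → 00; 02; 12
TSO∖claimed = {00}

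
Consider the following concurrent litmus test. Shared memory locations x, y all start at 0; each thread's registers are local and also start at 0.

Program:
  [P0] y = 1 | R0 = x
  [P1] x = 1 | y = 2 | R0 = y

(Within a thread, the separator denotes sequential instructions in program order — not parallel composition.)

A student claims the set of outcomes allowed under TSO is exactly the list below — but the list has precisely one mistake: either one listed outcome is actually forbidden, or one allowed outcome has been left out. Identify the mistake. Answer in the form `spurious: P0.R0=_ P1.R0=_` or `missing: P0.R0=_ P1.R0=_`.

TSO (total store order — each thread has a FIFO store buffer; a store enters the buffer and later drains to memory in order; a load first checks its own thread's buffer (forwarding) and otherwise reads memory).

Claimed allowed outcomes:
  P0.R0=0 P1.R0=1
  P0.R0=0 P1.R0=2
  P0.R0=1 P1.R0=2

missing: P0.R0=1 P1.R0=1

outcome vector order: (P0.R0,P1.R0)
[TSO] allowed = {0/1, 0/2, 1/1, 1/2}
TSO∖claimed = {1/1}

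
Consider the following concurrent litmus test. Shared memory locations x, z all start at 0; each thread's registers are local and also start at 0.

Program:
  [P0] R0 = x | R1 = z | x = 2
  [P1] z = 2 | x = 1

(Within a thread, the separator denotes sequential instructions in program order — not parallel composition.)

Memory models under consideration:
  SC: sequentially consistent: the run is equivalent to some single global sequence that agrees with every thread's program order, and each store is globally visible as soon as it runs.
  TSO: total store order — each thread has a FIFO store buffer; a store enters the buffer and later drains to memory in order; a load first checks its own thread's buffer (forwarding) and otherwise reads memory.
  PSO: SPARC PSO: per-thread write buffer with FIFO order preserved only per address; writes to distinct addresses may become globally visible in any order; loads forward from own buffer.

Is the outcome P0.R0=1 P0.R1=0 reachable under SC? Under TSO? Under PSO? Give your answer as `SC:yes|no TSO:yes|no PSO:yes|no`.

outcome vector order: (P0.R0,P0.R1)
SC (3): 00, 02, 12
TSO (3): 00, 02, 12
PSO (4): 00, 02, 10, 12
target 10 ∈ {PSO}

SC:no TSO:no PSO:yes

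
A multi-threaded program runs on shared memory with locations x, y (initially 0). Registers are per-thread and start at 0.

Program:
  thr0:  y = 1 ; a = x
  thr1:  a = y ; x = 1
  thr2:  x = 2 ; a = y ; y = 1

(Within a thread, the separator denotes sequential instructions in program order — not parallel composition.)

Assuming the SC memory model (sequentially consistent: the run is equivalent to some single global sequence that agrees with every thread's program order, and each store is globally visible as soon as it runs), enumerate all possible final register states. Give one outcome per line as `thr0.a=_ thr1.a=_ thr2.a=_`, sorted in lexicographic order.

outcome vector order: (thr0.a,thr1.a,thr2.a)
|SC outcomes| = 10

thr0.a=0 thr1.a=0 thr2.a=1
thr0.a=0 thr1.a=1 thr2.a=1
thr0.a=1 thr1.a=0 thr2.a=0
thr0.a=1 thr1.a=0 thr2.a=1
thr0.a=1 thr1.a=1 thr2.a=0
thr0.a=1 thr1.a=1 thr2.a=1
thr0.a=2 thr1.a=0 thr2.a=0
thr0.a=2 thr1.a=0 thr2.a=1
thr0.a=2 thr1.a=1 thr2.a=0
thr0.a=2 thr1.a=1 thr2.a=1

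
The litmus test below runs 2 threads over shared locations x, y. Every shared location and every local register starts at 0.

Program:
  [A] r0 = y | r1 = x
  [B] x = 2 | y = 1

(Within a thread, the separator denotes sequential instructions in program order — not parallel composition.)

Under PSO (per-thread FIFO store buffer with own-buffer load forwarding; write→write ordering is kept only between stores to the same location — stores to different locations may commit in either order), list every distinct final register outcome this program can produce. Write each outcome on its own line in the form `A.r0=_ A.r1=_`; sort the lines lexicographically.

outcome vector order: (A.r0,A.r1)
|PSO outcomes| = 4

A.r0=0 A.r1=0
A.r0=0 A.r1=2
A.r0=1 A.r1=0
A.r0=1 A.r1=2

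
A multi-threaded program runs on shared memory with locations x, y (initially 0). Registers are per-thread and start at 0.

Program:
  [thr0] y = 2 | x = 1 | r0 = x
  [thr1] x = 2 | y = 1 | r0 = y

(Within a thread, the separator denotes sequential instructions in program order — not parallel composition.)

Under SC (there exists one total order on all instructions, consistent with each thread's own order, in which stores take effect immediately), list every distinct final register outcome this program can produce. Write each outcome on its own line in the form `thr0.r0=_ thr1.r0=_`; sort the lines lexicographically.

outcome vector order: (thr0.r0,thr1.r0)
|SC outcomes| = 3

thr0.r0=1 thr1.r0=1
thr0.r0=1 thr1.r0=2
thr0.r0=2 thr1.r0=1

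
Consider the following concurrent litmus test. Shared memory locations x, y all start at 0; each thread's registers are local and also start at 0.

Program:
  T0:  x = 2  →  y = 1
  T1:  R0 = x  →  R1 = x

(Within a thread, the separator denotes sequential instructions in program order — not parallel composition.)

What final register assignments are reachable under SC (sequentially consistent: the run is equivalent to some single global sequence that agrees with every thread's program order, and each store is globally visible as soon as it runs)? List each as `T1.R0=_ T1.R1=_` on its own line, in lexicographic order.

outcome vector order: (T1.R0,T1.R1)
|SC outcomes| = 3

T1.R0=0 T1.R1=0
T1.R0=0 T1.R1=2
T1.R0=2 T1.R1=2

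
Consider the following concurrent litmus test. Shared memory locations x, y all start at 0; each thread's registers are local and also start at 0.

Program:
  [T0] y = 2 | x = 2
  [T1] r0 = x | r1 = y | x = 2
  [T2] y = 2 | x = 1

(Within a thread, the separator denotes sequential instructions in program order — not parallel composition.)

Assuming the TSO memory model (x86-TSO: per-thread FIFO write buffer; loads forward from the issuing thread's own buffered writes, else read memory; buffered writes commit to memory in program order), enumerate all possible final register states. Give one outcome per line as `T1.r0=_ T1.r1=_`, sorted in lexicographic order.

T1.r0=0 T1.r1=0
T1.r0=0 T1.r1=2
T1.r0=1 T1.r1=2
T1.r0=2 T1.r1=2

outcome vector order: (T1.r0,T1.r1)
|TSO outcomes| = 4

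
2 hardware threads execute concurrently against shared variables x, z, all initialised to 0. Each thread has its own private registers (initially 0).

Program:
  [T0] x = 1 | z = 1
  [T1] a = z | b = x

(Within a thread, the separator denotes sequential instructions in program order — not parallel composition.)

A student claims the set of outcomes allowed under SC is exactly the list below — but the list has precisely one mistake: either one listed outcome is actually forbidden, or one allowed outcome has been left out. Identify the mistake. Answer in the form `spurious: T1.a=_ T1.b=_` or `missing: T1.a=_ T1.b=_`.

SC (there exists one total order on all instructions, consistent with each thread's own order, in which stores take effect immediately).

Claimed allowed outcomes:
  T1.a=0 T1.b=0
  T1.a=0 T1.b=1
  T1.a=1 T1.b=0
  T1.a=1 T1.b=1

spurious: T1.a=1 T1.b=0

outcome vector order: (T1.a,T1.b)
[SC] allowed = {0/0; 0/1; 1/1}
claimed∖SC = {1/0}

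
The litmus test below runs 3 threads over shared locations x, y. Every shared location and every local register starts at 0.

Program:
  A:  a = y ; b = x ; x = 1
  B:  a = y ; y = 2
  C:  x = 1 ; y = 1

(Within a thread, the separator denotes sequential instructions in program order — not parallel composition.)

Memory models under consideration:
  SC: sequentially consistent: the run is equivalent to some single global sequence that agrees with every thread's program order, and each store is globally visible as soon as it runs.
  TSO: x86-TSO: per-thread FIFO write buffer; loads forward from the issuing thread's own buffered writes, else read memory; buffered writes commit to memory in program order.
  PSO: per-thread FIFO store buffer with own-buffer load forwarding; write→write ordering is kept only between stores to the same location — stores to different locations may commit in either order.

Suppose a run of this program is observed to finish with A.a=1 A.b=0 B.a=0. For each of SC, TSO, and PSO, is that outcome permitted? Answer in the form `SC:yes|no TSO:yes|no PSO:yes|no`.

outcome vector order: (A.a,A.b,B.a)
SC: 9 outcomes — {(0,0,0); (0,0,1); (0,1,0); (0,1,1); (1,1,0); (1,1,1); (2,0,0); (2,1,0); (2,1,1)}
TSO: 9 outcomes — {(0,0,0); (0,0,1); (0,1,0); (0,1,1); (1,1,0); (1,1,1); (2,0,0); (2,1,0); (2,1,1)}
PSO: 12 outcomes — {(0,0,0); (0,0,1); (0,1,0); (0,1,1); (1,0,0); (1,0,1); (1,1,0); (1,1,1); (2,0,0); (2,0,1); (2,1,0); (2,1,1)}
target (1,0,0) ∈ {PSO}

SC:no TSO:no PSO:yes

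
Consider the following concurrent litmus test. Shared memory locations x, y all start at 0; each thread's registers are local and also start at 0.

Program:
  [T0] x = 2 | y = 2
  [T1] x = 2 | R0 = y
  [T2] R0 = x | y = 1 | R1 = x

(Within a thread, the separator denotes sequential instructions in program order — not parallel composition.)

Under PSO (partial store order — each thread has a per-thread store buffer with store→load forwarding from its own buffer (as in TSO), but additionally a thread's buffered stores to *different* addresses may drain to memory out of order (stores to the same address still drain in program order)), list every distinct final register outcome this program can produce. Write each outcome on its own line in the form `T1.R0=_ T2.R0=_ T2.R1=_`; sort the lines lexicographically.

T1.R0=0 T2.R0=0 T2.R1=0
T1.R0=0 T2.R0=0 T2.R1=2
T1.R0=0 T2.R0=2 T2.R1=2
T1.R0=1 T2.R0=0 T2.R1=0
T1.R0=1 T2.R0=0 T2.R1=2
T1.R0=1 T2.R0=2 T2.R1=2
T1.R0=2 T2.R0=0 T2.R1=0
T1.R0=2 T2.R0=0 T2.R1=2
T1.R0=2 T2.R0=2 T2.R1=2

outcome vector order: (T1.R0,T2.R0,T2.R1)
|PSO outcomes| = 9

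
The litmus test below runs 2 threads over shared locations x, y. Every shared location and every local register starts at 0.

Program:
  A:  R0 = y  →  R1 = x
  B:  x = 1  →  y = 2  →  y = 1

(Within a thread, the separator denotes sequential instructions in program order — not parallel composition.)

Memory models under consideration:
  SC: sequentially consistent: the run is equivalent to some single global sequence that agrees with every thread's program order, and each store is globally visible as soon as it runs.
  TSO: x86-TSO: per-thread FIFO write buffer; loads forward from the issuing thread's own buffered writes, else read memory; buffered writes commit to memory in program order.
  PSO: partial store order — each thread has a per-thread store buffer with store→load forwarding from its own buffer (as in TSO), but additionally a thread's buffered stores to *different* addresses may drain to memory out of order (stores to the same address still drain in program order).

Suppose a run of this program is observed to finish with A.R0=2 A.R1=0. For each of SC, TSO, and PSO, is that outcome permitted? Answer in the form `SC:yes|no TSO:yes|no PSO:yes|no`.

SC:no TSO:no PSO:yes

outcome vector order: (A.R0,A.R1)
[SC] allowed = {<0 0> <0 1> <1 1> <2 1>}
[TSO] allowed = {<0 0> <0 1> <1 1> <2 1>}
[PSO] allowed = {<0 0> <0 1> <1 0> <1 1> <2 0> <2 1>}
target <2 0> ∈ {PSO}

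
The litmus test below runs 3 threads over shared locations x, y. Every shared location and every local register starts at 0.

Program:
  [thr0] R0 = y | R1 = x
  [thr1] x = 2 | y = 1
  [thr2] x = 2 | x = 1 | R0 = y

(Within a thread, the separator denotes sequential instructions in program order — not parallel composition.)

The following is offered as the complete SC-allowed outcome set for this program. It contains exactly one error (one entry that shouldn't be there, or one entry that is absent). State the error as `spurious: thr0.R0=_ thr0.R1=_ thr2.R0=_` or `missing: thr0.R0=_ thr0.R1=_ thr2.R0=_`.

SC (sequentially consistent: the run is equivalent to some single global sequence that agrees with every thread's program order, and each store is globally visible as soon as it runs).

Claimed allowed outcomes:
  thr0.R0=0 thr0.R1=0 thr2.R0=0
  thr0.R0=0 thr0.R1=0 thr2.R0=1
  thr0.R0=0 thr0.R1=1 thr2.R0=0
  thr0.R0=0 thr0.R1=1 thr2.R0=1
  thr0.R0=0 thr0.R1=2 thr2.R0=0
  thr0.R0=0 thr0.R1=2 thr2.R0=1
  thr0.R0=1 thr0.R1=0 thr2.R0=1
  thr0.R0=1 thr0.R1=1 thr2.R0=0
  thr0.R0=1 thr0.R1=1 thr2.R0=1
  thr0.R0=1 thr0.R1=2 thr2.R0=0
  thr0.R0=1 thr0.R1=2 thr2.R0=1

spurious: thr0.R0=1 thr0.R1=0 thr2.R0=1

outcome vector order: (thr0.R0,thr0.R1,thr2.R0)
SC (10): 000; 001; 010; 011; 020; 021; 110; 111; 120; 121
claimed∖SC = {101}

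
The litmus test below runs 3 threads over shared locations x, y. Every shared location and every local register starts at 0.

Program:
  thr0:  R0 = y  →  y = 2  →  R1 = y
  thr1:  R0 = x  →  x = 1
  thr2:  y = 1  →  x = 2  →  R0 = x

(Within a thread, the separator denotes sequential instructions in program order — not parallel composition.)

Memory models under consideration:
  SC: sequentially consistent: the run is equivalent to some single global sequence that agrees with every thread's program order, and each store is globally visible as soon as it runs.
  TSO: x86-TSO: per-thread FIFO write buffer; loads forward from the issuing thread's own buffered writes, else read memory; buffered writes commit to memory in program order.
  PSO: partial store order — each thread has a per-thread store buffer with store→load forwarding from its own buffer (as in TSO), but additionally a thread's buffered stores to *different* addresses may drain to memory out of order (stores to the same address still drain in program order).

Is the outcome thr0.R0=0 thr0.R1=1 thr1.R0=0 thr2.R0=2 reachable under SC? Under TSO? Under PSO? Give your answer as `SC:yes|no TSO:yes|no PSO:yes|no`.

outcome vector order: (thr0.R0,thr0.R1,thr1.R0,thr2.R0)
[SC] allowed = {(0,1,0,1) (0,1,0,2) (0,1,2,1) (0,1,2,2) (0,2,0,1) (0,2,0,2) (0,2,2,1) (0,2,2,2) (1,2,0,1) (1,2,0,2) (1,2,2,1) (1,2,2,2)}
[TSO] allowed = {(0,1,0,1) (0,1,0,2) (0,1,2,1) (0,1,2,2) (0,2,0,1) (0,2,0,2) (0,2,2,1) (0,2,2,2) (1,2,0,1) (1,2,0,2) (1,2,2,1) (1,2,2,2)}
[PSO] allowed = {(0,1,0,1) (0,1,0,2) (0,1,2,1) (0,1,2,2) (0,2,0,1) (0,2,0,2) (0,2,2,1) (0,2,2,2) (1,2,0,1) (1,2,0,2) (1,2,2,1) (1,2,2,2)}
target (0,1,0,2) ∈ {SC,TSO,PSO}

SC:yes TSO:yes PSO:yes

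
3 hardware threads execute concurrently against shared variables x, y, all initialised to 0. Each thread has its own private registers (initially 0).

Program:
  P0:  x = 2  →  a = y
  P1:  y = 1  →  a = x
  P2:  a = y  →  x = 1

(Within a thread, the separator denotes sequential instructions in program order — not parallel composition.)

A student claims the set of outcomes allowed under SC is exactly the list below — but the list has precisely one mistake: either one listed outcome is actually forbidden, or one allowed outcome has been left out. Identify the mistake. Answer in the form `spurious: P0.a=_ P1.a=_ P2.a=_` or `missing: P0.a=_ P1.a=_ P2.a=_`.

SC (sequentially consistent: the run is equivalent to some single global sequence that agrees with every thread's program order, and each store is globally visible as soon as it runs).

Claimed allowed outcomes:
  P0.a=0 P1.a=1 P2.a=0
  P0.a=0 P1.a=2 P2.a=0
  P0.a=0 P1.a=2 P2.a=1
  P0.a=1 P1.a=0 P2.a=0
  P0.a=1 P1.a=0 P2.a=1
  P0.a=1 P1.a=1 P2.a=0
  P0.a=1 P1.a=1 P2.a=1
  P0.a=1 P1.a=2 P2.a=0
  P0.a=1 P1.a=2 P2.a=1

missing: P0.a=0 P1.a=1 P2.a=1

outcome vector order: (P0.a,P1.a,P2.a)
SC (10): <0 1 0> <0 1 1> <0 2 0> <0 2 1> <1 0 0> <1 0 1> <1 1 0> <1 1 1> <1 2 0> <1 2 1>
SC∖claimed = {<0 1 1>}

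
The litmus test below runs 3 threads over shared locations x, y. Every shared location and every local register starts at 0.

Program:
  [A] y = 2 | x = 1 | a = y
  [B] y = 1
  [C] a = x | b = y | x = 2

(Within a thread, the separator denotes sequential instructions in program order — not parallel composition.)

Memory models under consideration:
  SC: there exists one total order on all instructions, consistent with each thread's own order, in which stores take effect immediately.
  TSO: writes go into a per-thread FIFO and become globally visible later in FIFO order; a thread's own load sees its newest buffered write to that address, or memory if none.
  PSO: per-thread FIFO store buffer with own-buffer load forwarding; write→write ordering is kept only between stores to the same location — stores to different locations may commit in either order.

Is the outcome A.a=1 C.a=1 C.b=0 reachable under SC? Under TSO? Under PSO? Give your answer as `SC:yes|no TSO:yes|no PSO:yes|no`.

outcome vector order: (A.a,C.a,C.b)
SC: 10 outcomes — {<1 0 0>; <1 0 1>; <1 0 2>; <1 1 1>; <1 1 2>; <2 0 0>; <2 0 1>; <2 0 2>; <2 1 1>; <2 1 2>}
TSO: 10 outcomes — {<1 0 0>; <1 0 1>; <1 0 2>; <1 1 1>; <1 1 2>; <2 0 0>; <2 0 1>; <2 0 2>; <2 1 1>; <2 1 2>}
PSO: 12 outcomes — {<1 0 0>; <1 0 1>; <1 0 2>; <1 1 0>; <1 1 1>; <1 1 2>; <2 0 0>; <2 0 1>; <2 0 2>; <2 1 0>; <2 1 1>; <2 1 2>}
target <1 1 0> ∈ {PSO}

SC:no TSO:no PSO:yes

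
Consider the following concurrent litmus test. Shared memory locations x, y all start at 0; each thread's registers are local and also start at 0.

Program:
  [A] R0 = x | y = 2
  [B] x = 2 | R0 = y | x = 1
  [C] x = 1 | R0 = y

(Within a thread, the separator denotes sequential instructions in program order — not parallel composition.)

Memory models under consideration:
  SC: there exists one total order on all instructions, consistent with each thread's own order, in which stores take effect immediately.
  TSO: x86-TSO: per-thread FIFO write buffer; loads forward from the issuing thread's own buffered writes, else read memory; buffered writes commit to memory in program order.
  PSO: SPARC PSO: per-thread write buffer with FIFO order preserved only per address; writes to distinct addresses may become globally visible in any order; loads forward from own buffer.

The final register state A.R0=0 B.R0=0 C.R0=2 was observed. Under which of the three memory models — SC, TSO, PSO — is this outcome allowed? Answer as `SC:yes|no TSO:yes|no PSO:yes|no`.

outcome vector order: (A.R0,B.R0,C.R0)
[SC] allowed = {(0,0,0), (0,0,2), (0,2,0), (0,2,2), (1,0,0), (1,0,2), (1,2,0), (1,2,2), (2,0,0), (2,0,2), (2,2,0), (2,2,2)}
[TSO] allowed = {(0,0,0), (0,0,2), (0,2,0), (0,2,2), (1,0,0), (1,0,2), (1,2,0), (1,2,2), (2,0,0), (2,0,2), (2,2,0), (2,2,2)}
[PSO] allowed = {(0,0,0), (0,0,2), (0,2,0), (0,2,2), (1,0,0), (1,0,2), (1,2,0), (1,2,2), (2,0,0), (2,0,2), (2,2,0), (2,2,2)}
target (0,0,2) ∈ {SC,TSO,PSO}

SC:yes TSO:yes PSO:yes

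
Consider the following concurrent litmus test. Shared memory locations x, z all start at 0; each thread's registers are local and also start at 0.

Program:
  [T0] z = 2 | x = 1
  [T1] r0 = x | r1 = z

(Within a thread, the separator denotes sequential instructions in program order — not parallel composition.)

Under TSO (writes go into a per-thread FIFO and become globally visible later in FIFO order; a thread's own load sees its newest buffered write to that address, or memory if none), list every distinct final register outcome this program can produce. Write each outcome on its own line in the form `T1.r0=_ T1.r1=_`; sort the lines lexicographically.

T1.r0=0 T1.r1=0
T1.r0=0 T1.r1=2
T1.r0=1 T1.r1=2

outcome vector order: (T1.r0,T1.r1)
|TSO outcomes| = 3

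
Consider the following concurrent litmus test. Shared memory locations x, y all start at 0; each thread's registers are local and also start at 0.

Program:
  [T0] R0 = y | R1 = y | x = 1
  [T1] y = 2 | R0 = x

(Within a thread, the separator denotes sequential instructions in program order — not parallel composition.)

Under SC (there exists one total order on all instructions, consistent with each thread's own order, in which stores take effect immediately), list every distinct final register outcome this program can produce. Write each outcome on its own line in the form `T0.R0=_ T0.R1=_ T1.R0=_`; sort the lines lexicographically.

outcome vector order: (T0.R0,T0.R1,T1.R0)
|SC outcomes| = 6

T0.R0=0 T0.R1=0 T1.R0=0
T0.R0=0 T0.R1=0 T1.R0=1
T0.R0=0 T0.R1=2 T1.R0=0
T0.R0=0 T0.R1=2 T1.R0=1
T0.R0=2 T0.R1=2 T1.R0=0
T0.R0=2 T0.R1=2 T1.R0=1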